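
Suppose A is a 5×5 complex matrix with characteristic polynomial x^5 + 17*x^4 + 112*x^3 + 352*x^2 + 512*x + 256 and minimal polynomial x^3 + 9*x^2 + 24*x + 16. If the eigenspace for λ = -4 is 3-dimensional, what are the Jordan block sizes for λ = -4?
Block sizes for λ = -4: [2, 1, 1]

Step 1 — from the characteristic polynomial, algebraic multiplicity of λ = -4 is 4. From dim ker(A − (-4)·I) = 3, there are exactly 3 Jordan blocks for λ = -4.
Step 2 — from the minimal polynomial, the factor (x + 4)^2 tells us the largest block for λ = -4 has size 2.
Step 3 — with total size 4, 3 blocks, and largest block 2, the block sizes (in nonincreasing order) are [2, 1, 1].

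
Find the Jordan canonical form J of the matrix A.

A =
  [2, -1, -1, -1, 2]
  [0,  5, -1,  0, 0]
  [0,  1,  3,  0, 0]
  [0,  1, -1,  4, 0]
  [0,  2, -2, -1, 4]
J_1(2) ⊕ J_3(4) ⊕ J_1(4)

The characteristic polynomial is
  det(x·I − A) = x^5 - 18*x^4 + 128*x^3 - 448*x^2 + 768*x - 512 = (x - 4)^4*(x - 2)

Eigenvalues and multiplicities (the geometric multiplicity of λ is n − rank(A − λI), which equals the number of Jordan blocks for λ):
  λ = 2: algebraic multiplicity = 1, geometric multiplicity = 1
  λ = 4: algebraic multiplicity = 4, geometric multiplicity = 2

Determining the block sizes for each eigenvalue:
  λ = 2: one block (gm = 1), so the single block has size am = 1 → block sizes [1]
  λ = 4: with am = 4 and gm = 2, the partition is not yet determined (e.g. several partitions of 4 into 2 parts exist). Let N = A − (4)·I. Computing rank(N^1) = 3, rank(N^2) = 2, rank(N^3) = 1; the number of blocks of size ≥ j is rank(N^{j−1}) − rank(N^j), giving [2, 1, 1]. So we have 1 block(s) of size 3, 1 block(s) of size 1 → block sizes [3, 1]

Assembling the blocks gives a Jordan form
J =
  [2, 0, 0, 0, 0]
  [0, 4, 1, 0, 0]
  [0, 0, 4, 1, 0]
  [0, 0, 0, 4, 0]
  [0, 0, 0, 0, 4]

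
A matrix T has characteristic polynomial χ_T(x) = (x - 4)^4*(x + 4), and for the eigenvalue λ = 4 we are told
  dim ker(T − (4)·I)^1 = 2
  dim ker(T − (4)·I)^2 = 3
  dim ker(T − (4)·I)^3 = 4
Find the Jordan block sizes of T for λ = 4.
Block sizes for λ = 4: [3, 1]

From the dimensions of kernels of powers, the number of Jordan blocks of size at least j is d_j − d_{j−1} where d_j = dim ker(N^j) (with d_0 = 0). Computing the differences gives [2, 1, 1].
The number of blocks of size exactly k is (#blocks of size ≥ k) − (#blocks of size ≥ k + 1), so the partition is: 1 block(s) of size 1, 1 block(s) of size 3.
In nonincreasing order the block sizes are [3, 1].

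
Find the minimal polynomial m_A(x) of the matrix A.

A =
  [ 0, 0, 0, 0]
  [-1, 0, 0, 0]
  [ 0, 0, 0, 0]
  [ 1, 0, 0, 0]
x^2

The characteristic polynomial is χ_A(x) = x^4, so the eigenvalues are known. The minimal polynomial is
  m_A(x) = Π_λ (x − λ)^{k_λ}
where k_λ is the size of the *largest* Jordan block for λ (equivalently, the smallest k with (A − λI)^k v = 0 for every generalised eigenvector v of λ).

  λ = 0: largest Jordan block has size 2, contributing (x − 0)^2

So m_A(x) = x^2 = x^2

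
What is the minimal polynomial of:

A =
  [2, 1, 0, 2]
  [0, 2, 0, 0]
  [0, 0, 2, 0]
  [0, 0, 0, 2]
x^2 - 4*x + 4

The characteristic polynomial is χ_A(x) = (x - 2)^4, so the eigenvalues are known. The minimal polynomial is
  m_A(x) = Π_λ (x − λ)^{k_λ}
where k_λ is the size of the *largest* Jordan block for λ (equivalently, the smallest k with (A − λI)^k v = 0 for every generalised eigenvector v of λ).

  λ = 2: largest Jordan block has size 2, contributing (x − 2)^2

So m_A(x) = (x - 2)^2 = x^2 - 4*x + 4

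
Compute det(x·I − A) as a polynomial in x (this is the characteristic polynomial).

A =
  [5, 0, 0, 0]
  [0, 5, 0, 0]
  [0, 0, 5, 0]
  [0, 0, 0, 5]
x^4 - 20*x^3 + 150*x^2 - 500*x + 625

Expanding det(x·I − A) (e.g. by cofactor expansion or by noting that A is similar to its Jordan form J, which has the same characteristic polynomial as A) gives
  χ_A(x) = x^4 - 20*x^3 + 150*x^2 - 500*x + 625
which factors as (x - 5)^4. The eigenvalues (with algebraic multiplicities) are λ = 5 with multiplicity 4.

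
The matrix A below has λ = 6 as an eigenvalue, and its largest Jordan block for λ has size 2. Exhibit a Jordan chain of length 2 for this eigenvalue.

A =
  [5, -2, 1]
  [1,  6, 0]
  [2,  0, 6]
A Jordan chain for λ = 6 of length 2:
v_1 = (0, 2, 4)ᵀ
v_2 = (2, -1, 0)ᵀ

Let N = A − (6)·I. We want v_2 with N^2 v_2 = 0 but N^1 v_2 ≠ 0; then v_{j-1} := N · v_j for j = 2, …, 2.

Pick v_2 = (2, -1, 0)ᵀ.
Then v_1 = N · v_2 = (0, 2, 4)ᵀ.

Sanity check: (A − (6)·I) v_1 = (0, 0, 0)ᵀ = 0. ✓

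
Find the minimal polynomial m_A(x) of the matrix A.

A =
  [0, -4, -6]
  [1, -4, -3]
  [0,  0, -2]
x^2 + 4*x + 4

The characteristic polynomial is χ_A(x) = (x + 2)^3, so the eigenvalues are known. The minimal polynomial is
  m_A(x) = Π_λ (x − λ)^{k_λ}
where k_λ is the size of the *largest* Jordan block for λ (equivalently, the smallest k with (A − λI)^k v = 0 for every generalised eigenvector v of λ).

  λ = -2: largest Jordan block has size 2, contributing (x + 2)^2

So m_A(x) = (x + 2)^2 = x^2 + 4*x + 4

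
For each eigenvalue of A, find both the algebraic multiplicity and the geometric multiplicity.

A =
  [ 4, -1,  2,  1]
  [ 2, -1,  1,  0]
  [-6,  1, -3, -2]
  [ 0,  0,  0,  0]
λ = 0: alg = 4, geom = 2

Step 1 — factor the characteristic polynomial to read off the algebraic multiplicities:
  χ_A(x) = x^4

Step 2 — compute geometric multiplicities via the rank-nullity identity g(λ) = n − rank(A − λI):
  rank(A − (0)·I) = 2, so dim ker(A − (0)·I) = n − 2 = 2

Summary:
  λ = 0: algebraic multiplicity = 4, geometric multiplicity = 2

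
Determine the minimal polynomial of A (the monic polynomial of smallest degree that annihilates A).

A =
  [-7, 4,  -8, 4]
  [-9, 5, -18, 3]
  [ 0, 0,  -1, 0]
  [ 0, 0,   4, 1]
x^3 + x^2 - x - 1

The characteristic polynomial is χ_A(x) = (x - 1)*(x + 1)^3, so the eigenvalues are known. The minimal polynomial is
  m_A(x) = Π_λ (x − λ)^{k_λ}
where k_λ is the size of the *largest* Jordan block for λ (equivalently, the smallest k with (A − λI)^k v = 0 for every generalised eigenvector v of λ).

  λ = -1: largest Jordan block has size 2, contributing (x + 1)^2
  λ = 1: largest Jordan block has size 1, contributing (x − 1)

So m_A(x) = (x - 1)*(x + 1)^2 = x^3 + x^2 - x - 1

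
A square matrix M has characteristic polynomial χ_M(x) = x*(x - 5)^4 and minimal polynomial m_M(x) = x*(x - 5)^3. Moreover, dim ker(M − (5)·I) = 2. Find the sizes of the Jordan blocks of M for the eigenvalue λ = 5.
Block sizes for λ = 5: [3, 1]

Step 1 — from the characteristic polynomial, algebraic multiplicity of λ = 5 is 4. From dim ker(M − (5)·I) = 2, there are exactly 2 Jordan blocks for λ = 5.
Step 2 — from the minimal polynomial, the factor (x − 5)^3 tells us the largest block for λ = 5 has size 3.
Step 3 — with total size 4, 2 blocks, and largest block 3, the block sizes (in nonincreasing order) are [3, 1].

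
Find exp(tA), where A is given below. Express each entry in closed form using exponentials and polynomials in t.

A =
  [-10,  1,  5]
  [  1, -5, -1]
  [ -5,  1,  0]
e^{tA} =
  [t^2*exp(-5*t)/2 - 5*t*exp(-5*t) + exp(-5*t), t*exp(-5*t), -t^2*exp(-5*t)/2 + 5*t*exp(-5*t)]
  [t*exp(-5*t), exp(-5*t), -t*exp(-5*t)]
  [t^2*exp(-5*t)/2 - 5*t*exp(-5*t), t*exp(-5*t), -t^2*exp(-5*t)/2 + 5*t*exp(-5*t) + exp(-5*t)]

Strategy: write A = P · J · P⁻¹ where J is a Jordan canonical form, so e^{tA} = P · e^{tJ} · P⁻¹, and e^{tJ} can be computed block-by-block.

A has Jordan form
J =
  [-5,  1,  0]
  [ 0, -5,  1]
  [ 0,  0, -5]
(up to reordering of blocks).

Per-block formulas:
  For a 3×3 Jordan block J_3(-5): exp(t · J_3(-5)) = e^(-5t)·(I + t·N + (t^2/2)·N^2), where N is the 3×3 nilpotent shift.

After assembling e^{tJ} and conjugating by P, we get:

e^{tA} =
  [t^2*exp(-5*t)/2 - 5*t*exp(-5*t) + exp(-5*t), t*exp(-5*t), -t^2*exp(-5*t)/2 + 5*t*exp(-5*t)]
  [t*exp(-5*t), exp(-5*t), -t*exp(-5*t)]
  [t^2*exp(-5*t)/2 - 5*t*exp(-5*t), t*exp(-5*t), -t^2*exp(-5*t)/2 + 5*t*exp(-5*t) + exp(-5*t)]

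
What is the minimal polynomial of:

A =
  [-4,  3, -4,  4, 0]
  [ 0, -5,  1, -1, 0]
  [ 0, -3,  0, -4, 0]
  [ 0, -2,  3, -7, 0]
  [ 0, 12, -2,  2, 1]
x^4 + 11*x^3 + 36*x^2 + 16*x - 64

The characteristic polynomial is χ_A(x) = (x - 1)*(x + 4)^4, so the eigenvalues are known. The minimal polynomial is
  m_A(x) = Π_λ (x − λ)^{k_λ}
where k_λ is the size of the *largest* Jordan block for λ (equivalently, the smallest k with (A − λI)^k v = 0 for every generalised eigenvector v of λ).

  λ = -4: largest Jordan block has size 3, contributing (x + 4)^3
  λ = 1: largest Jordan block has size 1, contributing (x − 1)

So m_A(x) = (x - 1)*(x + 4)^3 = x^4 + 11*x^3 + 36*x^2 + 16*x - 64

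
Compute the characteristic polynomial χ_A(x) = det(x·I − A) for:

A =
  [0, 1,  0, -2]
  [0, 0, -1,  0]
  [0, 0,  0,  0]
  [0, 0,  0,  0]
x^4

Expanding det(x·I − A) (e.g. by cofactor expansion or by noting that A is similar to its Jordan form J, which has the same characteristic polynomial as A) gives
  χ_A(x) = x^4
which factors as x^4. The eigenvalues (with algebraic multiplicities) are λ = 0 with multiplicity 4.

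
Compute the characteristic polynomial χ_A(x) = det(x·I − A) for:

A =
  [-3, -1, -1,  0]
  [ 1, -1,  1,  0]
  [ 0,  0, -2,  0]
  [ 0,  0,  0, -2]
x^4 + 8*x^3 + 24*x^2 + 32*x + 16

Expanding det(x·I − A) (e.g. by cofactor expansion or by noting that A is similar to its Jordan form J, which has the same characteristic polynomial as A) gives
  χ_A(x) = x^4 + 8*x^3 + 24*x^2 + 32*x + 16
which factors as (x + 2)^4. The eigenvalues (with algebraic multiplicities) are λ = -2 with multiplicity 4.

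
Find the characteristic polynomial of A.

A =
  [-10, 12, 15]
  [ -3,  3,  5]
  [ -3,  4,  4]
x^3 + 3*x^2 + 3*x + 1

Expanding det(x·I − A) (e.g. by cofactor expansion or by noting that A is similar to its Jordan form J, which has the same characteristic polynomial as A) gives
  χ_A(x) = x^3 + 3*x^2 + 3*x + 1
which factors as (x + 1)^3. The eigenvalues (with algebraic multiplicities) are λ = -1 with multiplicity 3.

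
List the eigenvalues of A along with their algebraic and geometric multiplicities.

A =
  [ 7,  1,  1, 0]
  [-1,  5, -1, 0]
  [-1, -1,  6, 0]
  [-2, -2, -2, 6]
λ = 6: alg = 4, geom = 2

Step 1 — factor the characteristic polynomial to read off the algebraic multiplicities:
  χ_A(x) = (x - 6)^4

Step 2 — compute geometric multiplicities via the rank-nullity identity g(λ) = n − rank(A − λI):
  rank(A − (6)·I) = 2, so dim ker(A − (6)·I) = n − 2 = 2

Summary:
  λ = 6: algebraic multiplicity = 4, geometric multiplicity = 2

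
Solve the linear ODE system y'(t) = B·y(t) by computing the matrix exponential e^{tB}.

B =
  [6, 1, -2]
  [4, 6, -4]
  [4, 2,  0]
e^{tB} =
  [2*t*exp(4*t) + exp(4*t), t*exp(4*t), -2*t*exp(4*t)]
  [4*t*exp(4*t), 2*t*exp(4*t) + exp(4*t), -4*t*exp(4*t)]
  [4*t*exp(4*t), 2*t*exp(4*t), -4*t*exp(4*t) + exp(4*t)]

Strategy: write B = P · J · P⁻¹ where J is a Jordan canonical form, so e^{tB} = P · e^{tJ} · P⁻¹, and e^{tJ} can be computed block-by-block.

B has Jordan form
J =
  [4, 1, 0]
  [0, 4, 0]
  [0, 0, 4]
(up to reordering of blocks).

Per-block formulas:
  For a 1×1 block at λ = 4: exp(t · [4]) = [e^(4t)].
  For a 2×2 Jordan block J_2(4): exp(t · J_2(4)) = e^(4t)·(I + t·N), where N is the 2×2 nilpotent shift.

After assembling e^{tJ} and conjugating by P, we get:

e^{tB} =
  [2*t*exp(4*t) + exp(4*t), t*exp(4*t), -2*t*exp(4*t)]
  [4*t*exp(4*t), 2*t*exp(4*t) + exp(4*t), -4*t*exp(4*t)]
  [4*t*exp(4*t), 2*t*exp(4*t), -4*t*exp(4*t) + exp(4*t)]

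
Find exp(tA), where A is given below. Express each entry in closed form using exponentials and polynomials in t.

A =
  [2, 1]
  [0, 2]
e^{tA} =
  [exp(2*t), t*exp(2*t)]
  [0, exp(2*t)]

Strategy: write A = P · J · P⁻¹ where J is a Jordan canonical form, so e^{tA} = P · e^{tJ} · P⁻¹, and e^{tJ} can be computed block-by-block.

A has Jordan form
J =
  [2, 1]
  [0, 2]
(up to reordering of blocks).

Per-block formulas:
  For a 2×2 Jordan block J_2(2): exp(t · J_2(2)) = e^(2t)·(I + t·N), where N is the 2×2 nilpotent shift.

After assembling e^{tJ} and conjugating by P, we get:

e^{tA} =
  [exp(2*t), t*exp(2*t)]
  [0, exp(2*t)]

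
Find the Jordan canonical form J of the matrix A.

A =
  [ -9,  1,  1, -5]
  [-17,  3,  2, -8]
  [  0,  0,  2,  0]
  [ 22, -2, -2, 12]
J_3(2) ⊕ J_1(2)

The characteristic polynomial is
  det(x·I − A) = x^4 - 8*x^3 + 24*x^2 - 32*x + 16 = (x - 2)^4

Eigenvalues and multiplicities (the geometric multiplicity of λ is n − rank(A − λI), which equals the number of Jordan blocks for λ):
  λ = 2: algebraic multiplicity = 4, geometric multiplicity = 2

Determining the block sizes for each eigenvalue:
  λ = 2: with am = 4 and gm = 2, the partition is not yet determined (e.g. several partitions of 4 into 2 parts exist). Let N = A − (2)·I. Computing rank(N^1) = 2, rank(N^2) = 1, rank(N^3) = 0; the number of blocks of size ≥ j is rank(N^{j−1}) − rank(N^j), giving [2, 1, 1]. So we have 1 block(s) of size 3, 1 block(s) of size 1 → block sizes [3, 1]

Assembling the blocks gives a Jordan form
J =
  [2, 1, 0, 0]
  [0, 2, 1, 0]
  [0, 0, 2, 0]
  [0, 0, 0, 2]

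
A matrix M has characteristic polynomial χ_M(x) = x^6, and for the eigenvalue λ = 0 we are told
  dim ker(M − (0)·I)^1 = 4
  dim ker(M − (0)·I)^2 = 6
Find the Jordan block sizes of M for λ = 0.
Block sizes for λ = 0: [2, 2, 1, 1]

From the dimensions of kernels of powers, the number of Jordan blocks of size at least j is d_j − d_{j−1} where d_j = dim ker(N^j) (with d_0 = 0). Computing the differences gives [4, 2].
The number of blocks of size exactly k is (#blocks of size ≥ k) − (#blocks of size ≥ k + 1), so the partition is: 2 block(s) of size 1, 2 block(s) of size 2.
In nonincreasing order the block sizes are [2, 2, 1, 1].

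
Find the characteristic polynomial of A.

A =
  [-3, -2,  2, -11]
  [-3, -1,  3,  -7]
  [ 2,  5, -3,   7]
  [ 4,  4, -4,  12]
x^4 - 5*x^3 + 6*x^2 + 4*x - 8

Expanding det(x·I − A) (e.g. by cofactor expansion or by noting that A is similar to its Jordan form J, which has the same characteristic polynomial as A) gives
  χ_A(x) = x^4 - 5*x^3 + 6*x^2 + 4*x - 8
which factors as (x - 2)^3*(x + 1). The eigenvalues (with algebraic multiplicities) are λ = -1 with multiplicity 1, λ = 2 with multiplicity 3.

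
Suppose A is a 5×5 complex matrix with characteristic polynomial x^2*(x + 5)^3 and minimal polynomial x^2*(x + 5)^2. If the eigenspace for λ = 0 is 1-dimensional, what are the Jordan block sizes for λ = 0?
Block sizes for λ = 0: [2]

Step 1 — from the characteristic polynomial, algebraic multiplicity of λ = 0 is 2. From dim ker(A − (0)·I) = 1, there are exactly 1 Jordan blocks for λ = 0.
Step 2 — from the minimal polynomial, the factor (x − 0)^2 tells us the largest block for λ = 0 has size 2.
Step 3 — with total size 2, 1 blocks, and largest block 2, the block sizes (in nonincreasing order) are [2].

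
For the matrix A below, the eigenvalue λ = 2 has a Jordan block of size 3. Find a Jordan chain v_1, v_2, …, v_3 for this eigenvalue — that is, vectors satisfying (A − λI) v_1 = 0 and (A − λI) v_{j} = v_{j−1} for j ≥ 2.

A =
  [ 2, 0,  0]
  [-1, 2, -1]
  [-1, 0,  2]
A Jordan chain for λ = 2 of length 3:
v_1 = (0, 1, 0)ᵀ
v_2 = (0, -1, -1)ᵀ
v_3 = (1, 0, 0)ᵀ

Let N = A − (2)·I. We want v_3 with N^3 v_3 = 0 but N^2 v_3 ≠ 0; then v_{j-1} := N · v_j for j = 3, …, 2.

Pick v_3 = (1, 0, 0)ᵀ.
Then v_2 = N · v_3 = (0, -1, -1)ᵀ.
Then v_1 = N · v_2 = (0, 1, 0)ᵀ.

Sanity check: (A − (2)·I) v_1 = (0, 0, 0)ᵀ = 0. ✓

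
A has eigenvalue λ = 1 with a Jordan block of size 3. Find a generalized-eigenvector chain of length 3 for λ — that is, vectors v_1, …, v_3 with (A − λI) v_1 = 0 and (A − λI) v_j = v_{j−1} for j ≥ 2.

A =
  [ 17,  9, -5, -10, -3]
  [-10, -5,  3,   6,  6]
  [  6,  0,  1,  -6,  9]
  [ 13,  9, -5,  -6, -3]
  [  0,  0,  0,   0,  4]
A Jordan chain for λ = 1 of length 3:
v_1 = (-3, 2, 0, -3, 0)ᵀ
v_2 = (-5, 3, 0, -5, 0)ᵀ
v_3 = (0, 0, 1, 0, 0)ᵀ

Let N = A − (1)·I. We want v_3 with N^3 v_3 = 0 but N^2 v_3 ≠ 0; then v_{j-1} := N · v_j for j = 3, …, 2.

Pick v_3 = (0, 0, 1, 0, 0)ᵀ.
Then v_2 = N · v_3 = (-5, 3, 0, -5, 0)ᵀ.
Then v_1 = N · v_2 = (-3, 2, 0, -3, 0)ᵀ.

Sanity check: (A − (1)·I) v_1 = (0, 0, 0, 0, 0)ᵀ = 0. ✓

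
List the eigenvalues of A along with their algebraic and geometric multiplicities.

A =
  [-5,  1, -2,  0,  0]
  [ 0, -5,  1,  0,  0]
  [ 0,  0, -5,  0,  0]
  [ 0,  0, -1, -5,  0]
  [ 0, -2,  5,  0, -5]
λ = -5: alg = 5, geom = 3

Step 1 — factor the characteristic polynomial to read off the algebraic multiplicities:
  χ_A(x) = (x + 5)^5

Step 2 — compute geometric multiplicities via the rank-nullity identity g(λ) = n − rank(A − λI):
  rank(A − (-5)·I) = 2, so dim ker(A − (-5)·I) = n − 2 = 3

Summary:
  λ = -5: algebraic multiplicity = 5, geometric multiplicity = 3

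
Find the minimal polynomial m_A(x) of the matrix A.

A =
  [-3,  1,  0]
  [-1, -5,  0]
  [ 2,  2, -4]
x^2 + 8*x + 16

The characteristic polynomial is χ_A(x) = (x + 4)^3, so the eigenvalues are known. The minimal polynomial is
  m_A(x) = Π_λ (x − λ)^{k_λ}
where k_λ is the size of the *largest* Jordan block for λ (equivalently, the smallest k with (A − λI)^k v = 0 for every generalised eigenvector v of λ).

  λ = -4: largest Jordan block has size 2, contributing (x + 4)^2

So m_A(x) = (x + 4)^2 = x^2 + 8*x + 16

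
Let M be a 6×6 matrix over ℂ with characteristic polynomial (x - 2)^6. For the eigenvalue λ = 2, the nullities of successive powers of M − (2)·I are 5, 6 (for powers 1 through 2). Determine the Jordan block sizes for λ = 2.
Block sizes for λ = 2: [2, 1, 1, 1, 1]

From the dimensions of kernels of powers, the number of Jordan blocks of size at least j is d_j − d_{j−1} where d_j = dim ker(N^j) (with d_0 = 0). Computing the differences gives [5, 1].
The number of blocks of size exactly k is (#blocks of size ≥ k) − (#blocks of size ≥ k + 1), so the partition is: 4 block(s) of size 1, 1 block(s) of size 2.
In nonincreasing order the block sizes are [2, 1, 1, 1, 1].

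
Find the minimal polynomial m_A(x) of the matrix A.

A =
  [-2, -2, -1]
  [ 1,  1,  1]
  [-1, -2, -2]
x^2 + 2*x + 1

The characteristic polynomial is χ_A(x) = (x + 1)^3, so the eigenvalues are known. The minimal polynomial is
  m_A(x) = Π_λ (x − λ)^{k_λ}
where k_λ is the size of the *largest* Jordan block for λ (equivalently, the smallest k with (A − λI)^k v = 0 for every generalised eigenvector v of λ).

  λ = -1: largest Jordan block has size 2, contributing (x + 1)^2

So m_A(x) = (x + 1)^2 = x^2 + 2*x + 1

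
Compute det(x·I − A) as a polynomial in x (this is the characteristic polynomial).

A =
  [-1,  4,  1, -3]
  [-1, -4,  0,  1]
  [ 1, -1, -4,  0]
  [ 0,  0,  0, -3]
x^4 + 12*x^3 + 54*x^2 + 108*x + 81

Expanding det(x·I − A) (e.g. by cofactor expansion or by noting that A is similar to its Jordan form J, which has the same characteristic polynomial as A) gives
  χ_A(x) = x^4 + 12*x^3 + 54*x^2 + 108*x + 81
which factors as (x + 3)^4. The eigenvalues (with algebraic multiplicities) are λ = -3 with multiplicity 4.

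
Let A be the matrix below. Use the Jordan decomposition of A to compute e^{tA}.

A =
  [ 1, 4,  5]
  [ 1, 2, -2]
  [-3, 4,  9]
e^{tA} =
  [-t^2*exp(4*t) - 3*t*exp(4*t) + exp(4*t), 4*t*exp(4*t), t^2*exp(4*t) + 5*t*exp(4*t)]
  [t^2*exp(4*t)/2 + t*exp(4*t), -2*t*exp(4*t) + exp(4*t), -t^2*exp(4*t)/2 - 2*t*exp(4*t)]
  [-t^2*exp(4*t) - 3*t*exp(4*t), 4*t*exp(4*t), t^2*exp(4*t) + 5*t*exp(4*t) + exp(4*t)]

Strategy: write A = P · J · P⁻¹ where J is a Jordan canonical form, so e^{tA} = P · e^{tJ} · P⁻¹, and e^{tJ} can be computed block-by-block.

A has Jordan form
J =
  [4, 1, 0]
  [0, 4, 1]
  [0, 0, 4]
(up to reordering of blocks).

Per-block formulas:
  For a 3×3 Jordan block J_3(4): exp(t · J_3(4)) = e^(4t)·(I + t·N + (t^2/2)·N^2), where N is the 3×3 nilpotent shift.

After assembling e^{tJ} and conjugating by P, we get:

e^{tA} =
  [-t^2*exp(4*t) - 3*t*exp(4*t) + exp(4*t), 4*t*exp(4*t), t^2*exp(4*t) + 5*t*exp(4*t)]
  [t^2*exp(4*t)/2 + t*exp(4*t), -2*t*exp(4*t) + exp(4*t), -t^2*exp(4*t)/2 - 2*t*exp(4*t)]
  [-t^2*exp(4*t) - 3*t*exp(4*t), 4*t*exp(4*t), t^2*exp(4*t) + 5*t*exp(4*t) + exp(4*t)]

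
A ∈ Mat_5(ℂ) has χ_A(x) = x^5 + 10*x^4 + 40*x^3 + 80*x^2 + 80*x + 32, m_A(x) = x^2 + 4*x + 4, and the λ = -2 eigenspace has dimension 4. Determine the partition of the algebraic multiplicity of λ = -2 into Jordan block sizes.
Block sizes for λ = -2: [2, 1, 1, 1]

Step 1 — from the characteristic polynomial, algebraic multiplicity of λ = -2 is 5. From dim ker(A − (-2)·I) = 4, there are exactly 4 Jordan blocks for λ = -2.
Step 2 — from the minimal polynomial, the factor (x + 2)^2 tells us the largest block for λ = -2 has size 2.
Step 3 — with total size 5, 4 blocks, and largest block 2, the block sizes (in nonincreasing order) are [2, 1, 1, 1].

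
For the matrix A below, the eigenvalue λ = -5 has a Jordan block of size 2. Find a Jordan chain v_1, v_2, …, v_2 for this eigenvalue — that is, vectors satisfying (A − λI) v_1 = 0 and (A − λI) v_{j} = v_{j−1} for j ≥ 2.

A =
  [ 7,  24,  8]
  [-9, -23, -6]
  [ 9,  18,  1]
A Jordan chain for λ = -5 of length 2:
v_1 = (12, -9, 9)ᵀ
v_2 = (1, 0, 0)ᵀ

Let N = A − (-5)·I. We want v_2 with N^2 v_2 = 0 but N^1 v_2 ≠ 0; then v_{j-1} := N · v_j for j = 2, …, 2.

Pick v_2 = (1, 0, 0)ᵀ.
Then v_1 = N · v_2 = (12, -9, 9)ᵀ.

Sanity check: (A − (-5)·I) v_1 = (0, 0, 0)ᵀ = 0. ✓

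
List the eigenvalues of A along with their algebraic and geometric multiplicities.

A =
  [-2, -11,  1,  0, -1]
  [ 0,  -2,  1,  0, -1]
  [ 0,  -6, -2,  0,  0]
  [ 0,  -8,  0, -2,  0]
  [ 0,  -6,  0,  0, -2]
λ = -2: alg = 5, geom = 3

Step 1 — factor the characteristic polynomial to read off the algebraic multiplicities:
  χ_A(x) = (x + 2)^5

Step 2 — compute geometric multiplicities via the rank-nullity identity g(λ) = n − rank(A − λI):
  rank(A − (-2)·I) = 2, so dim ker(A − (-2)·I) = n − 2 = 3

Summary:
  λ = -2: algebraic multiplicity = 5, geometric multiplicity = 3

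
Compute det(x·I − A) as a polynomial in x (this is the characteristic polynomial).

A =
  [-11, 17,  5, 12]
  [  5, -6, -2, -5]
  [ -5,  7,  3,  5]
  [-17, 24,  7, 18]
x^4 - 4*x^3 + 6*x^2 - 4*x + 1

Expanding det(x·I − A) (e.g. by cofactor expansion or by noting that A is similar to its Jordan form J, which has the same characteristic polynomial as A) gives
  χ_A(x) = x^4 - 4*x^3 + 6*x^2 - 4*x + 1
which factors as (x - 1)^4. The eigenvalues (with algebraic multiplicities) are λ = 1 with multiplicity 4.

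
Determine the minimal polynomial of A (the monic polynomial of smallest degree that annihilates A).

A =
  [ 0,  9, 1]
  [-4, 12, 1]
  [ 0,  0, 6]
x^3 - 18*x^2 + 108*x - 216

The characteristic polynomial is χ_A(x) = (x - 6)^3, so the eigenvalues are known. The minimal polynomial is
  m_A(x) = Π_λ (x − λ)^{k_λ}
where k_λ is the size of the *largest* Jordan block for λ (equivalently, the smallest k with (A − λI)^k v = 0 for every generalised eigenvector v of λ).

  λ = 6: largest Jordan block has size 3, contributing (x − 6)^3

So m_A(x) = (x - 6)^3 = x^3 - 18*x^2 + 108*x - 216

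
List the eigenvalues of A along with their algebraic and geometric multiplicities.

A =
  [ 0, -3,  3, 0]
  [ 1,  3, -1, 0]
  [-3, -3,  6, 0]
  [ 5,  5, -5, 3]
λ = 3: alg = 4, geom = 2

Step 1 — factor the characteristic polynomial to read off the algebraic multiplicities:
  χ_A(x) = (x - 3)^4

Step 2 — compute geometric multiplicities via the rank-nullity identity g(λ) = n − rank(A − λI):
  rank(A − (3)·I) = 2, so dim ker(A − (3)·I) = n − 2 = 2

Summary:
  λ = 3: algebraic multiplicity = 4, geometric multiplicity = 2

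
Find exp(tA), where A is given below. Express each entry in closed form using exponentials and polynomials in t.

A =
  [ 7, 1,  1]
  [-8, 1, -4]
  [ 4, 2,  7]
e^{tA} =
  [2*t*exp(5*t) + exp(5*t), t*exp(5*t), t*exp(5*t)]
  [-8*t*exp(5*t), -4*t*exp(5*t) + exp(5*t), -4*t*exp(5*t)]
  [4*t*exp(5*t), 2*t*exp(5*t), 2*t*exp(5*t) + exp(5*t)]

Strategy: write A = P · J · P⁻¹ where J is a Jordan canonical form, so e^{tA} = P · e^{tJ} · P⁻¹, and e^{tJ} can be computed block-by-block.

A has Jordan form
J =
  [5, 1, 0]
  [0, 5, 0]
  [0, 0, 5]
(up to reordering of blocks).

Per-block formulas:
  For a 2×2 Jordan block J_2(5): exp(t · J_2(5)) = e^(5t)·(I + t·N), where N is the 2×2 nilpotent shift.
  For a 1×1 block at λ = 5: exp(t · [5]) = [e^(5t)].

After assembling e^{tJ} and conjugating by P, we get:

e^{tA} =
  [2*t*exp(5*t) + exp(5*t), t*exp(5*t), t*exp(5*t)]
  [-8*t*exp(5*t), -4*t*exp(5*t) + exp(5*t), -4*t*exp(5*t)]
  [4*t*exp(5*t), 2*t*exp(5*t), 2*t*exp(5*t) + exp(5*t)]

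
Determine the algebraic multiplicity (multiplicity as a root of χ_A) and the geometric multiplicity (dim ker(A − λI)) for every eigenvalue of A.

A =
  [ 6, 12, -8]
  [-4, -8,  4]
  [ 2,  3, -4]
λ = -2: alg = 3, geom = 2

Step 1 — factor the characteristic polynomial to read off the algebraic multiplicities:
  χ_A(x) = (x + 2)^3

Step 2 — compute geometric multiplicities via the rank-nullity identity g(λ) = n − rank(A − λI):
  rank(A − (-2)·I) = 1, so dim ker(A − (-2)·I) = n − 1 = 2

Summary:
  λ = -2: algebraic multiplicity = 3, geometric multiplicity = 2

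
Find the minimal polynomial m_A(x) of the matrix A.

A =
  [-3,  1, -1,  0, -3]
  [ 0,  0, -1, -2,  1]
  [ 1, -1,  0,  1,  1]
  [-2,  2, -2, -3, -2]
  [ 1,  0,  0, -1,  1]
x^3 + 3*x^2 + 3*x + 1

The characteristic polynomial is χ_A(x) = (x + 1)^5, so the eigenvalues are known. The minimal polynomial is
  m_A(x) = Π_λ (x − λ)^{k_λ}
where k_λ is the size of the *largest* Jordan block for λ (equivalently, the smallest k with (A − λI)^k v = 0 for every generalised eigenvector v of λ).

  λ = -1: largest Jordan block has size 3, contributing (x + 1)^3

So m_A(x) = (x + 1)^3 = x^3 + 3*x^2 + 3*x + 1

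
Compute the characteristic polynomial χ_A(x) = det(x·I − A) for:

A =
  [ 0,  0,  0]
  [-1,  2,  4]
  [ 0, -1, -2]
x^3

Expanding det(x·I − A) (e.g. by cofactor expansion or by noting that A is similar to its Jordan form J, which has the same characteristic polynomial as A) gives
  χ_A(x) = x^3
which factors as x^3. The eigenvalues (with algebraic multiplicities) are λ = 0 with multiplicity 3.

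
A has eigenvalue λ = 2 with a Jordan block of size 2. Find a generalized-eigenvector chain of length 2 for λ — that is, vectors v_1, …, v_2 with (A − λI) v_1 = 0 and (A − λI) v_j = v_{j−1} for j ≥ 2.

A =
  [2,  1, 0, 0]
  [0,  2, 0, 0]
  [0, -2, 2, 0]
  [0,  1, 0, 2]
A Jordan chain for λ = 2 of length 2:
v_1 = (1, 0, -2, 1)ᵀ
v_2 = (0, 1, 0, 0)ᵀ

Let N = A − (2)·I. We want v_2 with N^2 v_2 = 0 but N^1 v_2 ≠ 0; then v_{j-1} := N · v_j for j = 2, …, 2.

Pick v_2 = (0, 1, 0, 0)ᵀ.
Then v_1 = N · v_2 = (1, 0, -2, 1)ᵀ.

Sanity check: (A − (2)·I) v_1 = (0, 0, 0, 0)ᵀ = 0. ✓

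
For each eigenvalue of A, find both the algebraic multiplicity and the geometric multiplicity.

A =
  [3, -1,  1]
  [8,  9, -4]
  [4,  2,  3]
λ = 5: alg = 3, geom = 2

Step 1 — factor the characteristic polynomial to read off the algebraic multiplicities:
  χ_A(x) = (x - 5)^3

Step 2 — compute geometric multiplicities via the rank-nullity identity g(λ) = n − rank(A − λI):
  rank(A − (5)·I) = 1, so dim ker(A − (5)·I) = n − 1 = 2

Summary:
  λ = 5: algebraic multiplicity = 3, geometric multiplicity = 2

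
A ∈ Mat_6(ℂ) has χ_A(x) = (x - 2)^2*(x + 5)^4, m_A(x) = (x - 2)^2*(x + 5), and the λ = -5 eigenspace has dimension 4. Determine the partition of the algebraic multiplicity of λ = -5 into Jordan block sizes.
Block sizes for λ = -5: [1, 1, 1, 1]

Step 1 — from the characteristic polynomial, algebraic multiplicity of λ = -5 is 4. From dim ker(A − (-5)·I) = 4, there are exactly 4 Jordan blocks for λ = -5.
Step 2 — from the minimal polynomial, the factor (x + 5) tells us the largest block for λ = -5 has size 1.
Step 3 — with total size 4, 4 blocks, and largest block 1, the block sizes (in nonincreasing order) are [1, 1, 1, 1].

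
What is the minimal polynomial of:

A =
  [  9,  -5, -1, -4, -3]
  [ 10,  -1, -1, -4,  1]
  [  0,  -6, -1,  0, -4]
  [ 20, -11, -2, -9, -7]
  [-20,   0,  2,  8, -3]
x^3 + 3*x^2 + 3*x + 1

The characteristic polynomial is χ_A(x) = (x + 1)^5, so the eigenvalues are known. The minimal polynomial is
  m_A(x) = Π_λ (x − λ)^{k_λ}
where k_λ is the size of the *largest* Jordan block for λ (equivalently, the smallest k with (A − λI)^k v = 0 for every generalised eigenvector v of λ).

  λ = -1: largest Jordan block has size 3, contributing (x + 1)^3

So m_A(x) = (x + 1)^3 = x^3 + 3*x^2 + 3*x + 1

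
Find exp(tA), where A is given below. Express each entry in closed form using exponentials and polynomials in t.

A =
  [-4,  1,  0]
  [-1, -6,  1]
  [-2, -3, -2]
e^{tA} =
  [-t^2*exp(-4*t)/2 + exp(-4*t), -t^2*exp(-4*t) + t*exp(-4*t), t^2*exp(-4*t)/2]
  [-t*exp(-4*t), -2*t*exp(-4*t) + exp(-4*t), t*exp(-4*t)]
  [-t^2*exp(-4*t)/2 - 2*t*exp(-4*t), -t^2*exp(-4*t) - 3*t*exp(-4*t), t^2*exp(-4*t)/2 + 2*t*exp(-4*t) + exp(-4*t)]

Strategy: write A = P · J · P⁻¹ where J is a Jordan canonical form, so e^{tA} = P · e^{tJ} · P⁻¹, and e^{tJ} can be computed block-by-block.

A has Jordan form
J =
  [-4,  1,  0]
  [ 0, -4,  1]
  [ 0,  0, -4]
(up to reordering of blocks).

Per-block formulas:
  For a 3×3 Jordan block J_3(-4): exp(t · J_3(-4)) = e^(-4t)·(I + t·N + (t^2/2)·N^2), where N is the 3×3 nilpotent shift.

After assembling e^{tJ} and conjugating by P, we get:

e^{tA} =
  [-t^2*exp(-4*t)/2 + exp(-4*t), -t^2*exp(-4*t) + t*exp(-4*t), t^2*exp(-4*t)/2]
  [-t*exp(-4*t), -2*t*exp(-4*t) + exp(-4*t), t*exp(-4*t)]
  [-t^2*exp(-4*t)/2 - 2*t*exp(-4*t), -t^2*exp(-4*t) - 3*t*exp(-4*t), t^2*exp(-4*t)/2 + 2*t*exp(-4*t) + exp(-4*t)]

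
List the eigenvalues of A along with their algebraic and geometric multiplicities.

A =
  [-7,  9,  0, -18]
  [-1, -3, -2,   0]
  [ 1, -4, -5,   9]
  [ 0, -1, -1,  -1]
λ = -4: alg = 4, geom = 2

Step 1 — factor the characteristic polynomial to read off the algebraic multiplicities:
  χ_A(x) = (x + 4)^4

Step 2 — compute geometric multiplicities via the rank-nullity identity g(λ) = n − rank(A − λI):
  rank(A − (-4)·I) = 2, so dim ker(A − (-4)·I) = n − 2 = 2

Summary:
  λ = -4: algebraic multiplicity = 4, geometric multiplicity = 2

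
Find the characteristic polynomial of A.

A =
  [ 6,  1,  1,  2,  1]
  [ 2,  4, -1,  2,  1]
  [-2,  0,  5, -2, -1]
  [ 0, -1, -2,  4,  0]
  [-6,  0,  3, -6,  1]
x^5 - 20*x^4 + 160*x^3 - 640*x^2 + 1280*x - 1024

Expanding det(x·I − A) (e.g. by cofactor expansion or by noting that A is similar to its Jordan form J, which has the same characteristic polynomial as A) gives
  χ_A(x) = x^5 - 20*x^4 + 160*x^3 - 640*x^2 + 1280*x - 1024
which factors as (x - 4)^5. The eigenvalues (with algebraic multiplicities) are λ = 4 with multiplicity 5.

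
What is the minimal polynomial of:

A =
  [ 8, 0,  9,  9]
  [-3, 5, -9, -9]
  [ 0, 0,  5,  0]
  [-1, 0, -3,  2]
x^2 - 10*x + 25

The characteristic polynomial is χ_A(x) = (x - 5)^4, so the eigenvalues are known. The minimal polynomial is
  m_A(x) = Π_λ (x − λ)^{k_λ}
where k_λ is the size of the *largest* Jordan block for λ (equivalently, the smallest k with (A − λI)^k v = 0 for every generalised eigenvector v of λ).

  λ = 5: largest Jordan block has size 2, contributing (x − 5)^2

So m_A(x) = (x - 5)^2 = x^2 - 10*x + 25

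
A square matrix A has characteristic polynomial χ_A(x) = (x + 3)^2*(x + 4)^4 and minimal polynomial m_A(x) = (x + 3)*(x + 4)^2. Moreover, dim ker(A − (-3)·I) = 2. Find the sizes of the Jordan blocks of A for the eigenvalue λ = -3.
Block sizes for λ = -3: [1, 1]

Step 1 — from the characteristic polynomial, algebraic multiplicity of λ = -3 is 2. From dim ker(A − (-3)·I) = 2, there are exactly 2 Jordan blocks for λ = -3.
Step 2 — from the minimal polynomial, the factor (x + 3) tells us the largest block for λ = -3 has size 1.
Step 3 — with total size 2, 2 blocks, and largest block 1, the block sizes (in nonincreasing order) are [1, 1].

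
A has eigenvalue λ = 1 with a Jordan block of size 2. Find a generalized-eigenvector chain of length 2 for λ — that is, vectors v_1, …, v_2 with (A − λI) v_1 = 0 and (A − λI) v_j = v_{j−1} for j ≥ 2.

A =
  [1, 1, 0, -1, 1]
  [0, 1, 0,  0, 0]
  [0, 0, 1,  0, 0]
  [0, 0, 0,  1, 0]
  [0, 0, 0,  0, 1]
A Jordan chain for λ = 1 of length 2:
v_1 = (1, 0, 0, 0, 0)ᵀ
v_2 = (0, 1, 0, 0, 0)ᵀ

Let N = A − (1)·I. We want v_2 with N^2 v_2 = 0 but N^1 v_2 ≠ 0; then v_{j-1} := N · v_j for j = 2, …, 2.

Pick v_2 = (0, 1, 0, 0, 0)ᵀ.
Then v_1 = N · v_2 = (1, 0, 0, 0, 0)ᵀ.

Sanity check: (A − (1)·I) v_1 = (0, 0, 0, 0, 0)ᵀ = 0. ✓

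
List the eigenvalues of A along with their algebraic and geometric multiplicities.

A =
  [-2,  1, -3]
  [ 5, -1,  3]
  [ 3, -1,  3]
λ = 0: alg = 3, geom = 1

Step 1 — factor the characteristic polynomial to read off the algebraic multiplicities:
  χ_A(x) = x^3

Step 2 — compute geometric multiplicities via the rank-nullity identity g(λ) = n − rank(A − λI):
  rank(A − (0)·I) = 2, so dim ker(A − (0)·I) = n − 2 = 1

Summary:
  λ = 0: algebraic multiplicity = 3, geometric multiplicity = 1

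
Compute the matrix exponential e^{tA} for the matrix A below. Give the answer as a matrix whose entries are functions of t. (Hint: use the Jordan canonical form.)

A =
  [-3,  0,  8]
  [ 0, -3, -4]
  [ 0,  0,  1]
e^{tA} =
  [exp(-3*t), 0, 2*exp(t) - 2*exp(-3*t)]
  [0, exp(-3*t), -exp(t) + exp(-3*t)]
  [0, 0, exp(t)]

Strategy: write A = P · J · P⁻¹ where J is a Jordan canonical form, so e^{tA} = P · e^{tJ} · P⁻¹, and e^{tJ} can be computed block-by-block.

A has Jordan form
J =
  [-3,  0, 0]
  [ 0, -3, 0]
  [ 0,  0, 1]
(up to reordering of blocks).

Per-block formulas:
  For a 1×1 block at λ = -3: exp(t · [-3]) = [e^(-3t)].
  For a 1×1 block at λ = 1: exp(t · [1]) = [e^(1t)].

After assembling e^{tJ} and conjugating by P, we get:

e^{tA} =
  [exp(-3*t), 0, 2*exp(t) - 2*exp(-3*t)]
  [0, exp(-3*t), -exp(t) + exp(-3*t)]
  [0, 0, exp(t)]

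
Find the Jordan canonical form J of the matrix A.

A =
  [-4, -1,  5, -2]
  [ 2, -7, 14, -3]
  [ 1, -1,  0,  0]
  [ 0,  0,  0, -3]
J_1(-5) ⊕ J_3(-3)

The characteristic polynomial is
  det(x·I − A) = x^4 + 14*x^3 + 72*x^2 + 162*x + 135 = (x + 3)^3*(x + 5)

Eigenvalues and multiplicities (the geometric multiplicity of λ is n − rank(A − λI), which equals the number of Jordan blocks for λ):
  λ = -5: algebraic multiplicity = 1, geometric multiplicity = 1
  λ = -3: algebraic multiplicity = 3, geometric multiplicity = 1

Determining the block sizes for each eigenvalue:
  λ = -5: one block (gm = 1), so the single block has size am = 1 → block sizes [1]
  λ = -3: one block (gm = 1), so the single block has size am = 3 → block sizes [3]

Assembling the blocks gives a Jordan form
J =
  [-5,  0,  0,  0]
  [ 0, -3,  1,  0]
  [ 0,  0, -3,  1]
  [ 0,  0,  0, -3]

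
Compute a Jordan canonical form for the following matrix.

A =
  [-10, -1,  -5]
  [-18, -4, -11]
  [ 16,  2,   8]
J_3(-2)

The characteristic polynomial is
  det(x·I − A) = x^3 + 6*x^2 + 12*x + 8 = (x + 2)^3

Eigenvalues and multiplicities (the geometric multiplicity of λ is n − rank(A − λI), which equals the number of Jordan blocks for λ):
  λ = -2: algebraic multiplicity = 3, geometric multiplicity = 1

Determining the block sizes for each eigenvalue:
  λ = -2: one block (gm = 1), so the single block has size am = 3 → block sizes [3]

Assembling the blocks gives a Jordan form
J =
  [-2,  1,  0]
  [ 0, -2,  1]
  [ 0,  0, -2]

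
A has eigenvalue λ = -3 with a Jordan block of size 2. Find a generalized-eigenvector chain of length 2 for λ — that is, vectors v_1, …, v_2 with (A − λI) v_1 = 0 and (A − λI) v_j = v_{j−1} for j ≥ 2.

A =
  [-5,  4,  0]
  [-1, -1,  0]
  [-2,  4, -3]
A Jordan chain for λ = -3 of length 2:
v_1 = (-2, -1, -2)ᵀ
v_2 = (1, 0, 0)ᵀ

Let N = A − (-3)·I. We want v_2 with N^2 v_2 = 0 but N^1 v_2 ≠ 0; then v_{j-1} := N · v_j for j = 2, …, 2.

Pick v_2 = (1, 0, 0)ᵀ.
Then v_1 = N · v_2 = (-2, -1, -2)ᵀ.

Sanity check: (A − (-3)·I) v_1 = (0, 0, 0)ᵀ = 0. ✓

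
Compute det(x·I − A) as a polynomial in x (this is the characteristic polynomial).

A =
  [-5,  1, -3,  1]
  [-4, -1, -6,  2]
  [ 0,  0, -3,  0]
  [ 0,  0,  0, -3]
x^4 + 12*x^3 + 54*x^2 + 108*x + 81

Expanding det(x·I − A) (e.g. by cofactor expansion or by noting that A is similar to its Jordan form J, which has the same characteristic polynomial as A) gives
  χ_A(x) = x^4 + 12*x^3 + 54*x^2 + 108*x + 81
which factors as (x + 3)^4. The eigenvalues (with algebraic multiplicities) are λ = -3 with multiplicity 4.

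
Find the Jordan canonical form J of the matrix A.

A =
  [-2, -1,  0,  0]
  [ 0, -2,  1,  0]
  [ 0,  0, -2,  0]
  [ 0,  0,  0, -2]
J_3(-2) ⊕ J_1(-2)

The characteristic polynomial is
  det(x·I − A) = x^4 + 8*x^3 + 24*x^2 + 32*x + 16 = (x + 2)^4

Eigenvalues and multiplicities (the geometric multiplicity of λ is n − rank(A − λI), which equals the number of Jordan blocks for λ):
  λ = -2: algebraic multiplicity = 4, geometric multiplicity = 2

Determining the block sizes for each eigenvalue:
  λ = -2: with am = 4 and gm = 2, the partition is not yet determined (e.g. several partitions of 4 into 2 parts exist). Let N = A − (-2)·I. Computing rank(N^1) = 2, rank(N^2) = 1, rank(N^3) = 0; the number of blocks of size ≥ j is rank(N^{j−1}) − rank(N^j), giving [2, 1, 1]. So we have 1 block(s) of size 3, 1 block(s) of size 1 → block sizes [3, 1]

Assembling the blocks gives a Jordan form
J =
  [-2,  1,  0,  0]
  [ 0, -2,  1,  0]
  [ 0,  0, -2,  0]
  [ 0,  0,  0, -2]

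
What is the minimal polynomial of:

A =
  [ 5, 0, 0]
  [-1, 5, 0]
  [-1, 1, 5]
x^3 - 15*x^2 + 75*x - 125

The characteristic polynomial is χ_A(x) = (x - 5)^3, so the eigenvalues are known. The minimal polynomial is
  m_A(x) = Π_λ (x − λ)^{k_λ}
where k_λ is the size of the *largest* Jordan block for λ (equivalently, the smallest k with (A − λI)^k v = 0 for every generalised eigenvector v of λ).

  λ = 5: largest Jordan block has size 3, contributing (x − 5)^3

So m_A(x) = (x - 5)^3 = x^3 - 15*x^2 + 75*x - 125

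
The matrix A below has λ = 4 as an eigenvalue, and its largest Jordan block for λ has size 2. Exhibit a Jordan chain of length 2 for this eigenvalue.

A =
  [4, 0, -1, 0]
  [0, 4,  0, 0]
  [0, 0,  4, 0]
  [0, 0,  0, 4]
A Jordan chain for λ = 4 of length 2:
v_1 = (-1, 0, 0, 0)ᵀ
v_2 = (0, 0, 1, 0)ᵀ

Let N = A − (4)·I. We want v_2 with N^2 v_2 = 0 but N^1 v_2 ≠ 0; then v_{j-1} := N · v_j for j = 2, …, 2.

Pick v_2 = (0, 0, 1, 0)ᵀ.
Then v_1 = N · v_2 = (-1, 0, 0, 0)ᵀ.

Sanity check: (A − (4)·I) v_1 = (0, 0, 0, 0)ᵀ = 0. ✓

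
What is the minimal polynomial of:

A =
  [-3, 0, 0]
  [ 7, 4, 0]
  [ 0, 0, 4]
x^2 - x - 12

The characteristic polynomial is χ_A(x) = (x - 4)^2*(x + 3), so the eigenvalues are known. The minimal polynomial is
  m_A(x) = Π_λ (x − λ)^{k_λ}
where k_λ is the size of the *largest* Jordan block for λ (equivalently, the smallest k with (A − λI)^k v = 0 for every generalised eigenvector v of λ).

  λ = -3: largest Jordan block has size 1, contributing (x + 3)
  λ = 4: largest Jordan block has size 1, contributing (x − 4)

So m_A(x) = (x - 4)*(x + 3) = x^2 - x - 12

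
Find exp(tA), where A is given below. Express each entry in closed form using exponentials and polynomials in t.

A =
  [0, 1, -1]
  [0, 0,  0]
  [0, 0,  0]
e^{tA} =
  [1, t, -t]
  [0, 1, 0]
  [0, 0, 1]

Strategy: write A = P · J · P⁻¹ where J is a Jordan canonical form, so e^{tA} = P · e^{tJ} · P⁻¹, and e^{tJ} can be computed block-by-block.

A has Jordan form
J =
  [0, 1, 0]
  [0, 0, 0]
  [0, 0, 0]
(up to reordering of blocks).

Per-block formulas:
  For a 2×2 Jordan block J_2(0): exp(t · J_2(0)) = e^(0t)·(I + t·N), where N is the 2×2 nilpotent shift.
  For a 1×1 block at λ = 0: exp(t · [0]) = [e^(0t)].

After assembling e^{tJ} and conjugating by P, we get:

e^{tA} =
  [1, t, -t]
  [0, 1, 0]
  [0, 0, 1]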